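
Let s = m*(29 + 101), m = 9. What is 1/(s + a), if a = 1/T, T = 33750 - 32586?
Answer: 1164/1361881 ≈ 0.00085470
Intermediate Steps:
T = 1164
s = 1170 (s = 9*(29 + 101) = 9*130 = 1170)
a = 1/1164 ≈ 0.00085911
1/(s + a) = 1/(1170 + 1/1164) = 1/(1361881/1164) = 1164/1361881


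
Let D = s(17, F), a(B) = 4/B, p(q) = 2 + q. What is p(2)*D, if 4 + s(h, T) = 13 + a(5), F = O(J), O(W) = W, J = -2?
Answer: 196/5 ≈ 39.200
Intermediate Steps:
F = -2
s(h, T) = 49/5 (s(h, T) = -4 + (13 + 4/5) = -4 + (13 + 4*(⅕)) = -4 + (13 + ⅘) = -4 + 69/5 = 49/5)
D = 49/5 ≈ 9.8000
p(2)*D = (2 + 2)*(49/5) = 4*(49/5) = 196/5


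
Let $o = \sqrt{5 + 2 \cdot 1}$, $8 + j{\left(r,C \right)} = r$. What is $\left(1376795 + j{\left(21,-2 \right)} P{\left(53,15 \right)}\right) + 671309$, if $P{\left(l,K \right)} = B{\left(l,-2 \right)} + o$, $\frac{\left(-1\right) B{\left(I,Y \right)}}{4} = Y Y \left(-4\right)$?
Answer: $2048936 + 13 \sqrt{7} \approx 2.049 \cdot 10^{6}$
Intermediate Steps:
$j{\left(r,C \right)} = -8 + r$
$B{\left(I,Y \right)} = 16 Y^{2}$ ($B{\left(I,Y \right)} = - 4 Y Y \left(-4\right) = - 4 Y^{2} \left(-4\right) = - 4 \left(- 4 Y^{2}\right) = 16 Y^{2}$)
$o = \sqrt{7}$ ($o = \sqrt{5 + 2} = \sqrt{7} \approx 2.6458$)
$P{\left(l,K \right)} = 64 + \sqrt{7}$ ($P{\left(l,K \right)} = 16 \left(-2\right)^{2} + \sqrt{7} = 16 \cdot 4 + \sqrt{7} = 64 + \sqrt{7}$)
$\left(1376795 + j{\left(21,-2 \right)} P{\left(53,15 \right)}\right) + 671309 = \left(1376795 + \left(-8 + 21\right) \left(64 + \sqrt{7}\right)\right) + 671309 = \left(1376795 + 13 \left(64 + \sqrt{7}\right)\right) + 671309 = \left(1376795 + \left(832 + 13 \sqrt{7}\right)\right) + 671309 = \left(1377627 + 13 \sqrt{7}\right) + 671309 = 2048936 + 13 \sqrt{7}$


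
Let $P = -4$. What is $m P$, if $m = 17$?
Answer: $-68$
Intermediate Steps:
$m P = 17 \left(-4\right) = -68$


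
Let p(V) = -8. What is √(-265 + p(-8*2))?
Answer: I*√273 ≈ 16.523*I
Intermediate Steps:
√(-265 + p(-8*2)) = √(-265 - 8) = √(-273) = I*√273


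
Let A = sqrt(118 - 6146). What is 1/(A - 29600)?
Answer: -7400/219041507 - I*sqrt(1507)/438083014 ≈ -3.3784e-5 - 8.8614e-8*I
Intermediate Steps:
A = 2*I*sqrt(1507) (A = sqrt(-6028) = 2*I*sqrt(1507) ≈ 77.64*I)
1/(A - 29600) = 1/(2*I*sqrt(1507) - 29600) = 1/(-29600 + 2*I*sqrt(1507))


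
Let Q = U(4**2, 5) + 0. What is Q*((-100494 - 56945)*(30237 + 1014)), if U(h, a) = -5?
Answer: 24600630945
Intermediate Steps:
Q = -5 (Q = -5 + 0 = -5)
Q*((-100494 - 56945)*(30237 + 1014)) = -5*(-100494 - 56945)*(30237 + 1014) = -(-787195)*31251 = -5*(-4920126189) = 24600630945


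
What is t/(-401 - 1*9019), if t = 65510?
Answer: -6551/942 ≈ -6.9544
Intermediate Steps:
t/(-401 - 1*9019) = 65510/(-401 - 1*9019) = 65510/(-401 - 9019) = 65510/(-9420) = 65510*(-1/9420) = -6551/942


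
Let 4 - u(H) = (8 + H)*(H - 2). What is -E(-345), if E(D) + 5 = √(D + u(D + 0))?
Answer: 5 - 4*I*√7330 ≈ 5.0 - 342.46*I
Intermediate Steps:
u(H) = 4 - (-2 + H)*(8 + H) (u(H) = 4 - (8 + H)*(H - 2) = 4 - (8 + H)*(-2 + H) = 4 - (-2 + H)*(8 + H))
E(D) = -5 + √(20 - D² - 5*D) (E(D) = -5 + √(D + (20 - (D + 0)² - 6*(D + 0))) = -5 + √(D + (20 - D² - 6*D)) = -5 + √(20 - D² - 5*D))
-E(-345) = -(-5 + √(20 - 1*(-345)² - 5*(-345))) = -(-5 + √(20 - 1*119025 + 1725)) = -(-5 + √(20 - 119025 + 1725)) = -(-5 + √(-117280)) = -(-5 + 4*I*√7330) = 5 - 4*I*√7330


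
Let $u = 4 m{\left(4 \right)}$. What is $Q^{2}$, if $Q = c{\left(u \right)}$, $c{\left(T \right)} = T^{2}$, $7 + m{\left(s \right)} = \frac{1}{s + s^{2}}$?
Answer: $\frac{373301041}{625} \approx 5.9728 \cdot 10^{5}$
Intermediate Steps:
$m{\left(s \right)} = -7 + \frac{1}{s + s^{2}}$
$u = - \frac{139}{5}$ ($u = 4 \frac{1 - 28 - 7 \cdot 4^{2}}{4 \left(1 + 4\right)} = 4 \frac{1 - 28 - 112}{4 \cdot 5} = 4 \cdot \frac{1}{4} \cdot \frac{1}{5} \left(1 - 28 - 112\right) = 4 \cdot \frac{1}{4} \cdot \frac{1}{5} \left(-139\right) = 4 \left(- \frac{139}{20}\right) = - \frac{139}{5} \approx -27.8$)
$Q = \frac{19321}{25}$ ($Q = \left(- \frac{139}{5}\right)^{2} = \frac{19321}{25} \approx 772.84$)
$Q^{2} = \left(\frac{19321}{25}\right)^{2} = \frac{373301041}{625}$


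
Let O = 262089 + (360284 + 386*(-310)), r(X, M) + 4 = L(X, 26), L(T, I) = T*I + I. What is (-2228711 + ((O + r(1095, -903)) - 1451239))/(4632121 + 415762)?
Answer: -3148745/5047883 ≈ -0.62378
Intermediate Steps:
L(T, I) = I + I*T (L(T, I) = I*T + I = I + I*T)
r(X, M) = 22 + 26*X (r(X, M) = -4 + 26*(1 + X) = -4 + (26 + 26*X) = 22 + 26*X)
O = 502713 (O = 262089 + (360284 - 119660) = 262089 + 240624 = 502713)
(-2228711 + ((O + r(1095, -903)) - 1451239))/(4632121 + 415762) = (-2228711 + ((502713 + (22 + 26*1095)) - 1451239))/(4632121 + 415762) = (-2228711 + ((502713 + (22 + 28470)) - 1451239))/5047883 = (-2228711 + ((502713 + 28492) - 1451239))*(1/5047883) = (-2228711 + (531205 - 1451239))*(1/5047883) = (-2228711 - 920034)*(1/5047883) = -3148745*1/5047883 = -3148745/5047883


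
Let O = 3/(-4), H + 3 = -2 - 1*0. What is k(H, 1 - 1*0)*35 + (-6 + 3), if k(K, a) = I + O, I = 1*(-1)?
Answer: -257/4 ≈ -64.250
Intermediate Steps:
H = -5 (H = -3 + (-2 - 1*0) = -3 + (-2 + 0) = -3 - 2 = -5)
I = -1
O = -¾ (O = 3*(-¼) = -¾ ≈ -0.75000)
k(K, a) = -7/4 (k(K, a) = -1 - ¾ = -7/4)
k(H, 1 - 1*0)*35 + (-6 + 3) = -7/4*35 + (-6 + 3) = -245/4 - 3 = -257/4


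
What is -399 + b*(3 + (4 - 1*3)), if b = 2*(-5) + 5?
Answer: -419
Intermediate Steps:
b = -5 (b = -10 + 5 = -5)
-399 + b*(3 + (4 - 1*3)) = -399 - 5*(3 + (4 - 1*3)) = -399 - 5*(3 + (4 - 3)) = -399 - 5*(3 + 1) = -399 - 5*4 = -399 - 20 = -419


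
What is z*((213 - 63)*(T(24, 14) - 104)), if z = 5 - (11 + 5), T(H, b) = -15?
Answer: 196350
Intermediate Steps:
z = -11 (z = 5 - 1*16 = 5 - 16 = -11)
z*((213 - 63)*(T(24, 14) - 104)) = -11*(213 - 63)*(-15 - 104) = -1650*(-119) = -11*(-17850) = 196350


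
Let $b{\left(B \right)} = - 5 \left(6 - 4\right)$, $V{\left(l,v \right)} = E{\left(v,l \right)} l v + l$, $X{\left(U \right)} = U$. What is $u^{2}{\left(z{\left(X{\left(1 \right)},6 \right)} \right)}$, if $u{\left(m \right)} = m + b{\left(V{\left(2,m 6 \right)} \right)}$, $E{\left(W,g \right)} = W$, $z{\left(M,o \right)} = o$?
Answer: $16$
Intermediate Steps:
$V{\left(l,v \right)} = l + l v^{2}$ ($V{\left(l,v \right)} = v l v + l = l v v + l = l v^{2} + l = l + l v^{2}$)
$b{\left(B \right)} = -10$ ($b{\left(B \right)} = \left(-5\right) 2 = -10$)
$u{\left(m \right)} = -10 + m$ ($u{\left(m \right)} = m - 10 = -10 + m$)
$u^{2}{\left(z{\left(X{\left(1 \right)},6 \right)} \right)} = \left(-10 + 6\right)^{2} = \left(-4\right)^{2} = 16$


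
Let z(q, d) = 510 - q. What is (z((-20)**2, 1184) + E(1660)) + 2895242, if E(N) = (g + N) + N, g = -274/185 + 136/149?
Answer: 79901878014/27565 ≈ 2.8987e+6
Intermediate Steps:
g = -15666/27565 (g = -274*1/185 + 136*(1/149) = -274/185 + 136/149 = -15666/27565 ≈ -0.56833)
E(N) = -15666/27565 + 2*N (E(N) = (-15666/27565 + N) + N = -15666/27565 + 2*N)
(z((-20)**2, 1184) + E(1660)) + 2895242 = ((510 - 1*(-20)**2) + (-15666/27565 + 2*1660)) + 2895242 = ((510 - 1*400) + (-15666/27565 + 3320)) + 2895242 = ((510 - 400) + 91500134/27565) + 2895242 = (110 + 91500134/27565) + 2895242 = 94532284/27565 + 2895242 = 79901878014/27565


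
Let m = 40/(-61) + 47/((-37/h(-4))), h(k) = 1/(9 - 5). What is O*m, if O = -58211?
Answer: 511500057/9028 ≈ 56657.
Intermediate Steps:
h(k) = ¼ (h(k) = 1/4 = ¼)
m = -8787/9028 (m = 40/(-61) + 47/((-37/¼)) = 40*(-1/61) + 47/((-37*4)) = -40/61 + 47/(-148) = -40/61 + 47*(-1/148) = -40/61 - 47/148 = -8787/9028 ≈ -0.97330)
O*m = -58211*(-8787/9028) = 511500057/9028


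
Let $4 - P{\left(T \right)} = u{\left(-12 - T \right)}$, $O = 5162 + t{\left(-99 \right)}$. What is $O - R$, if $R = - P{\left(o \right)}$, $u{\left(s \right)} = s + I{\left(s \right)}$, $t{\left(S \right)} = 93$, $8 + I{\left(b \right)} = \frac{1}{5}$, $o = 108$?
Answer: $\frac{26934}{5} \approx 5386.8$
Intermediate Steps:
$I{\left(b \right)} = - \frac{39}{5}$ ($I{\left(b \right)} = -8 + \frac{1}{5} = - \frac{39}{5}$)
$u{\left(s \right)} = - \frac{39}{5} + s$ ($u{\left(s \right)} = s - \frac{39}{5} = - \frac{39}{5} + s$)
$O = 5255$ ($O = 5162 + 93 = 5255$)
$P{\left(T \right)} = \frac{119}{5} + T$ ($P{\left(T \right)} = 4 - \left(- \frac{39}{5} - \left(12 + T\right)\right) = 4 - \left(- \frac{99}{5} - T\right) = 4 + \left(\frac{99}{5} + T\right) = \frac{119}{5} + T$)
$R = - \frac{659}{5}$ ($R = - (\frac{119}{5} + 108) = \left(-1\right) \frac{659}{5} = - \frac{659}{5} \approx -131.8$)
$O - R = 5255 - - \frac{659}{5} = 5255 + \frac{659}{5} = \frac{26934}{5}$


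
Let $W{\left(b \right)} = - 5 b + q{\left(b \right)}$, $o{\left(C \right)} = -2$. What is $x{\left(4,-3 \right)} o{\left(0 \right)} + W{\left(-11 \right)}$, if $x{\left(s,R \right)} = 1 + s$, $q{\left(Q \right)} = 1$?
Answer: $46$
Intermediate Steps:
$W{\left(b \right)} = 1 - 5 b$ ($W{\left(b \right)} = - 5 b + 1 = 1 - 5 b$)
$x{\left(4,-3 \right)} o{\left(0 \right)} + W{\left(-11 \right)} = \left(1 + 4\right) \left(-2\right) + \left(1 - -55\right) = 5 \left(-2\right) + \left(1 + 55\right) = -10 + 56 = 46$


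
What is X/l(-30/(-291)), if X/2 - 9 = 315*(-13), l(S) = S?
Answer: -396342/5 ≈ -79268.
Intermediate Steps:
X = -8172 (X = 18 + 2*(315*(-13)) = 18 + 2*(-4095) = 18 - 8190 = -8172)
X/l(-30/(-291)) = -8172/((-30/(-291))) = -8172/((-30*(-1/291))) = -8172/10/97 = -8172*97/10 = -396342/5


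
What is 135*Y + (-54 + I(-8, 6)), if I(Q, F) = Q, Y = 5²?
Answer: 3313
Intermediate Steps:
Y = 25
135*Y + (-54 + I(-8, 6)) = 135*25 + (-54 - 8) = 3375 - 62 = 3313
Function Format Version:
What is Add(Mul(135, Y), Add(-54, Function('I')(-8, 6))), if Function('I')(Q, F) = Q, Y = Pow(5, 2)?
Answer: 3313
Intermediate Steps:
Y = 25
Add(Mul(135, Y), Add(-54, Function('I')(-8, 6))) = Add(Mul(135, 25), Add(-54, -8)) = Add(3375, -62) = 3313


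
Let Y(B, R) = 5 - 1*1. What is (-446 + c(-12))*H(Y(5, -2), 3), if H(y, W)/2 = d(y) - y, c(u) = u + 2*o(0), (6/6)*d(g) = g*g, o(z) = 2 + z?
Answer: -10896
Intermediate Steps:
d(g) = g² (d(g) = g*g = g²)
c(u) = 4 + u (c(u) = u + 2*(2 + 0) = u + 2*2 = u + 4 = 4 + u)
Y(B, R) = 4 (Y(B, R) = 5 - 1 = 4)
H(y, W) = -2*y + 2*y² (H(y, W) = 2*(y² - y) = -2*y + 2*y²)
(-446 + c(-12))*H(Y(5, -2), 3) = (-446 + (4 - 12))*(2*4*(-1 + 4)) = (-446 - 8)*(2*4*3) = -454*24 = -10896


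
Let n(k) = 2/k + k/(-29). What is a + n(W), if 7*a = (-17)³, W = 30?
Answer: -2140102/3045 ≈ -702.83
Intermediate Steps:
n(k) = 2/k - k/29 (n(k) = 2/k + k*(-1/29) = 2/k - k/29)
a = -4913/7 (a = (⅐)*(-17)³ = (⅐)*(-4913) = -4913/7 ≈ -701.86)
a + n(W) = -4913/7 + (2/30 - 1/29*30) = -4913/7 + (2*(1/30) - 30/29) = -4913/7 + (1/15 - 30/29) = -4913/7 - 421/435 = -2140102/3045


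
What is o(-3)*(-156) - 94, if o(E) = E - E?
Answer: -94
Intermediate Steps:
o(E) = 0
o(-3)*(-156) - 94 = 0*(-156) - 94 = 0 - 94 = -94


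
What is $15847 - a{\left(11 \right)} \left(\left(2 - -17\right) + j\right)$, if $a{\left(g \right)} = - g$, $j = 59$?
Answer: $16705$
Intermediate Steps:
$15847 - a{\left(11 \right)} \left(\left(2 - -17\right) + j\right) = 15847 - \left(-1\right) 11 \left(\left(2 - -17\right) + 59\right) = 15847 - - 11 \left(\left(2 + 17\right) + 59\right) = 15847 - - 11 \left(19 + 59\right) = 15847 - \left(-11\right) 78 = 15847 - -858 = 15847 + 858 = 16705$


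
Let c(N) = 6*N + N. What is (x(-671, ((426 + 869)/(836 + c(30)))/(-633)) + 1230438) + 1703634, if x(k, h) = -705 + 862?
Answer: 2934229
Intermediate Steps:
c(N) = 7*N
x(k, h) = 157
(x(-671, ((426 + 869)/(836 + c(30)))/(-633)) + 1230438) + 1703634 = (157 + 1230438) + 1703634 = 1230595 + 1703634 = 2934229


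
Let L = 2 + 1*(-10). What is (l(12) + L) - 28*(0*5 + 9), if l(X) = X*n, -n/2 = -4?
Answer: -164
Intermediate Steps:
n = 8 (n = -2*(-4) = 8)
l(X) = 8*X (l(X) = X*8 = 8*X)
L = -8 (L = 2 - 10 = -8)
(l(12) + L) - 28*(0*5 + 9) = (8*12 - 8) - 28*(0*5 + 9) = (96 - 8) - 28*(0 + 9) = 88 - 28*9 = 88 - 252 = -164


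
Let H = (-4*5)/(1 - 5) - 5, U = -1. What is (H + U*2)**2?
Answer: 4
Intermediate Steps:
H = 0 (H = -20/(-4) - 5 = -20*(-1/4) - 5 = 5 - 5 = 0)
(H + U*2)**2 = (0 - 1*2)**2 = (0 - 2)**2 = (-2)**2 = 4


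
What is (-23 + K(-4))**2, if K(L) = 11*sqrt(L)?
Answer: 45 - 1012*I ≈ 45.0 - 1012.0*I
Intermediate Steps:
(-23 + K(-4))**2 = (-23 + 11*sqrt(-4))**2 = (-23 + 11*(2*I))**2 = (-23 + 22*I)**2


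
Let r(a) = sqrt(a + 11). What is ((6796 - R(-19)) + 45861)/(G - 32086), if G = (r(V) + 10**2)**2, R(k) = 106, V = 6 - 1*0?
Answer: -1159748019/486360761 - 10510200*sqrt(17)/486360761 ≈ -2.4736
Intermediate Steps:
V = 6 (V = 6 + 0 = 6)
r(a) = sqrt(11 + a)
G = (100 + sqrt(17))**2 (G = (sqrt(11 + 6) + 10**2)**2 = (sqrt(17) + 100)**2 = (100 + sqrt(17))**2 ≈ 10842.)
((6796 - R(-19)) + 45861)/(G - 32086) = ((6796 - 1*106) + 45861)/((100 + sqrt(17))**2 - 32086) = ((6796 - 106) + 45861)/(-32086 + (100 + sqrt(17))**2) = (6690 + 45861)/(-32086 + (100 + sqrt(17))**2) = 52551/(-32086 + (100 + sqrt(17))**2)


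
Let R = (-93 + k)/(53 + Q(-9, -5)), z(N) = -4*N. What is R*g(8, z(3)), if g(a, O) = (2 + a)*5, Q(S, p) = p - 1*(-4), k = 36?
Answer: -1425/26 ≈ -54.808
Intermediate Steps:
Q(S, p) = 4 + p (Q(S, p) = p + 4 = 4 + p)
R = -57/52 (R = (-93 + 36)/(53 + (4 - 5)) = -57/(53 - 1) = -57/52 ≈ -1.0962)
g(a, O) = 10 + 5*a
R*g(8, z(3)) = -57*(10 + 5*8)/52 = -57*(10 + 40)/52 = -57/52*50 = -1425/26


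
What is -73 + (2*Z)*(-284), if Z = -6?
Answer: 3335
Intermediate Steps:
-73 + (2*Z)*(-284) = -73 + (2*(-6))*(-284) = -73 - 12*(-284) = -73 + 3408 = 3335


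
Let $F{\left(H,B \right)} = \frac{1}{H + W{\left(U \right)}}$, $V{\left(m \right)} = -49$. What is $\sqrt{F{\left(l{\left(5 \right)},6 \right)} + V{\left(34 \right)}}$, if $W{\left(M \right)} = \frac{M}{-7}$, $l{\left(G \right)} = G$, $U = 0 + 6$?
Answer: $\frac{i \sqrt{41006}}{29} \approx 6.9827 i$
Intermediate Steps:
$U = 6$
$W{\left(M \right)} = - \frac{M}{7}$ ($W{\left(M \right)} = M \left(- \frac{1}{7}\right) = - \frac{M}{7}$)
$F{\left(H,B \right)} = \frac{1}{- \frac{6}{7} + H}$ ($F{\left(H,B \right)} = \frac{1}{H - \frac{6}{7}} = \frac{1}{- \frac{6}{7} + H}$)
$\sqrt{F{\left(l{\left(5 \right)},6 \right)} + V{\left(34 \right)}} = \sqrt{\frac{7}{-6 + 7 \cdot 5} - 49} = \sqrt{\frac{7}{-6 + 35} - 49} = \sqrt{\frac{7}{29} - 49} = \sqrt{- \frac{1414}{29}} = \frac{i \sqrt{41006}}{29}$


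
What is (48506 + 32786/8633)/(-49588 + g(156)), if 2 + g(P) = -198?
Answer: -119927/123087 ≈ -0.97433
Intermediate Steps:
g(P) = -200 (g(P) = -2 - 198 = -200)
(48506 + 32786/8633)/(-49588 + g(156)) = (48506 + 32786/8633)/(-49588 - 200) = (48506 + 32786*(1/8633))/(-49788) = (48506 + 338/89)*(-1/49788) = (4317372/89)*(-1/49788) = -119927/123087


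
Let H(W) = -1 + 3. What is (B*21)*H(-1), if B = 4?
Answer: 168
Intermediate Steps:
H(W) = 2
(B*21)*H(-1) = (4*21)*2 = 84*2 = 168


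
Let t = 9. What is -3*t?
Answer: -27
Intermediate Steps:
-3*t = -3*9 = -27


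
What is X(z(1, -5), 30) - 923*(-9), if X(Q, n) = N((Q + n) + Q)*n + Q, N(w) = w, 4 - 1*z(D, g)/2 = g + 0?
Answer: 10305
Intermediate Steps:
z(D, g) = 8 - 2*g (z(D, g) = 8 - 2*(g + 0) = 8 - 2*g)
X(Q, n) = Q + n*(n + 2*Q) (X(Q, n) = ((Q + n) + Q)*n + Q = (n + 2*Q)*n + Q = n*(n + 2*Q) + Q = Q + n*(n + 2*Q))
X(z(1, -5), 30) - 923*(-9) = ((8 - 2*(-5)) + 30*(30 + 2*(8 - 2*(-5)))) - 923*(-9) = ((8 + 10) + 30*(30 + 2*(8 + 10))) - 71*(-117) = (18 + 30*(30 + 2*18)) + 8307 = (18 + 30*(30 + 36)) + 8307 = (18 + 30*66) + 8307 = (18 + 1980) + 8307 = 1998 + 8307 = 10305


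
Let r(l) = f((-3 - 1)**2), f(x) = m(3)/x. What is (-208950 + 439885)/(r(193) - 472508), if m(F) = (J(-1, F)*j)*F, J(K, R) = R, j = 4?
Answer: -923740/1890023 ≈ -0.48875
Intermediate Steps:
m(F) = 4*F**2 (m(F) = (F*4)*F = (4*F)*F = 4*F**2)
f(x) = 36/x (f(x) = (4*3**2)/x = (4*9)/x = 36/x)
r(l) = 9/4 (r(l) = 36/((-3 - 1)**2) = 36/((-4)**2) = 36/16 = 36*(1/16) = 9/4)
(-208950 + 439885)/(r(193) - 472508) = (-208950 + 439885)/(9/4 - 472508) = 230935/(-1890023/4) = 230935*(-4/1890023) = -923740/1890023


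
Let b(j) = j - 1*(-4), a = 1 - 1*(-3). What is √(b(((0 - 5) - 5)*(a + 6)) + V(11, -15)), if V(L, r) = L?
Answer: I*√85 ≈ 9.2195*I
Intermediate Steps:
a = 4 (a = 1 + 3 = 4)
b(j) = 4 + j (b(j) = j + 4 = 4 + j)
√(b(((0 - 5) - 5)*(a + 6)) + V(11, -15)) = √((4 + ((0 - 5) - 5)*(4 + 6)) + 11) = √((4 + (-5 - 5)*10) + 11) = √((4 - 10*10) + 11) = √((4 - 100) + 11) = √(-96 + 11) = √(-85) = I*√85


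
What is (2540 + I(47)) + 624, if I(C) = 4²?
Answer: 3180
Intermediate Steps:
I(C) = 16
(2540 + I(47)) + 624 = (2540 + 16) + 624 = 2556 + 624 = 3180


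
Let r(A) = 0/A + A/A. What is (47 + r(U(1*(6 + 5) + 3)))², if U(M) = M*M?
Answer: 2304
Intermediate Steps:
U(M) = M²
r(A) = 1 (r(A) = 0 + 1 = 1)
(47 + r(U(1*(6 + 5) + 3)))² = (47 + 1)² = 48² = 2304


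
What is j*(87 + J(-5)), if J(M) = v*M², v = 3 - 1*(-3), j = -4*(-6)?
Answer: 5688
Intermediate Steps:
j = 24
v = 6 (v = 3 + 3 = 6)
J(M) = 6*M²
j*(87 + J(-5)) = 24*(87 + 6*(-5)²) = 24*(87 + 6*25) = 24*(87 + 150) = 24*237 = 5688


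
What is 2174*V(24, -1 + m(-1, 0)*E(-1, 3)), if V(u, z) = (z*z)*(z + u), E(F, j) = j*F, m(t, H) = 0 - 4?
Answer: 9206890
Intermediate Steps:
m(t, H) = -4
E(F, j) = F*j
V(u, z) = z²*(u + z)
2174*V(24, -1 + m(-1, 0)*E(-1, 3)) = 2174*((-1 - (-4)*3)²*(24 + (-1 - (-4)*3))) = 2174*((-1 - 4*(-3))²*(24 + (-1 - 4*(-3)))) = 2174*((-1 + 12)²*(24 + (-1 + 12))) = 2174*(11²*(24 + 11)) = 2174*(121*35) = 2174*4235 = 9206890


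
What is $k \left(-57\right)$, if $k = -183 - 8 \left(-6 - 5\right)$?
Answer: $5415$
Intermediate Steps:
$k = -95$ ($k = -183 - -88 = -183 + 88 = -95$)
$k \left(-57\right) = \left(-95\right) \left(-57\right) = 5415$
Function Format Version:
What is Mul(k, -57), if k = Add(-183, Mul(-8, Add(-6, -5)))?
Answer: 5415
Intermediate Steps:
k = -95 (k = Add(-183, Mul(-8, -11)) = Add(-183, 88) = -95)
Mul(k, -57) = Mul(-95, -57) = 5415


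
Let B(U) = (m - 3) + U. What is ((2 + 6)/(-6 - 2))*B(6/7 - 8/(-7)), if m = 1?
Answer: 0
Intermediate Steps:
B(U) = -2 + U (B(U) = (1 - 3) + U = -2 + U)
((2 + 6)/(-6 - 2))*B(6/7 - 8/(-7)) = ((2 + 6)/(-6 - 2))*(-2 + (6/7 - 8/(-7))) = (8/(-8))*(-2 + (6*(⅐) - 8*(-⅐))) = (8*(-⅛))*(-2 + (6/7 + 8/7)) = -(-2 + 2) = -1*0 = 0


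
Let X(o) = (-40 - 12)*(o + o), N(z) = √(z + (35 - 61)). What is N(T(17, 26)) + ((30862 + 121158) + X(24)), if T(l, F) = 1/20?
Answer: 149524 + I*√2595/10 ≈ 1.4952e+5 + 5.0941*I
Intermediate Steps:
T(l, F) = 1/20
N(z) = √(-26 + z) (N(z) = √(z - 26) = √(-26 + z))
X(o) = -104*o
N(T(17, 26)) + ((30862 + 121158) + X(24)) = √(-26 + 1/20) + ((30862 + 121158) - 104*24) = √(-519/20) + (152020 - 2496) = I*√2595/10 + 149524 = 149524 + I*√2595/10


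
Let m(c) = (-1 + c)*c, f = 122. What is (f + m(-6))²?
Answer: 26896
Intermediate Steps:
m(c) = c*(-1 + c)
(f + m(-6))² = (122 - 6*(-1 - 6))² = (122 - 6*(-7))² = (122 + 42)² = 164² = 26896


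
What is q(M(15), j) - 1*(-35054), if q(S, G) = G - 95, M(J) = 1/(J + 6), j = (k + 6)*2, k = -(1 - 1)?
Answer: 34971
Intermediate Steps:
k = 0 (k = -1*0 = 0)
j = 12 (j = (0 + 6)*2 = 6*2 = 12)
M(J) = 1/(6 + J)
q(S, G) = -95 + G
q(M(15), j) - 1*(-35054) = (-95 + 12) - 1*(-35054) = -83 + 35054 = 34971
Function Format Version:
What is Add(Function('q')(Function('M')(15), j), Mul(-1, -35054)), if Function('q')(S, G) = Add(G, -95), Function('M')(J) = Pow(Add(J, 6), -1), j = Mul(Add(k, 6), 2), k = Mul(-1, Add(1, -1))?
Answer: 34971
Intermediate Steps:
k = 0 (k = Mul(-1, 0) = 0)
j = 12 (j = Mul(Add(0, 6), 2) = Mul(6, 2) = 12)
Function('M')(J) = Pow(Add(6, J), -1)
Function('q')(S, G) = Add(-95, G)
Add(Function('q')(Function('M')(15), j), Mul(-1, -35054)) = Add(Add(-95, 12), Mul(-1, -35054)) = Add(-83, 35054) = 34971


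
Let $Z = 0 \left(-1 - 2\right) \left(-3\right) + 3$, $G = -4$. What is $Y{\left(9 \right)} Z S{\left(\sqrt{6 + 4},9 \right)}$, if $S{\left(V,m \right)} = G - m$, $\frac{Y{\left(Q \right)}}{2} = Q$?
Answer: $-702$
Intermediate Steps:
$Y{\left(Q \right)} = 2 Q$
$S{\left(V,m \right)} = -4 - m$
$Z = 3$ ($Z = 0 \left(-3\right) \left(-3\right) + 3 = 0 \left(-3\right) + 3 = 0 + 3 = 3$)
$Y{\left(9 \right)} Z S{\left(\sqrt{6 + 4},9 \right)} = 2 \cdot 9 \cdot 3 \left(-4 - 9\right) = 18 \cdot 3 \left(-4 - 9\right) = 54 \left(-13\right) = -702$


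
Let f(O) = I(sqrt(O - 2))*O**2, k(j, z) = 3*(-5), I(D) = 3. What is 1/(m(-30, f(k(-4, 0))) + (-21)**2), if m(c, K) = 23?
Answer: 1/464 ≈ 0.0021552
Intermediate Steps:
k(j, z) = -15
f(O) = 3*O**2
1/(m(-30, f(k(-4, 0))) + (-21)**2) = 1/(23 + (-21)**2) = 1/(23 + 441) = 1/464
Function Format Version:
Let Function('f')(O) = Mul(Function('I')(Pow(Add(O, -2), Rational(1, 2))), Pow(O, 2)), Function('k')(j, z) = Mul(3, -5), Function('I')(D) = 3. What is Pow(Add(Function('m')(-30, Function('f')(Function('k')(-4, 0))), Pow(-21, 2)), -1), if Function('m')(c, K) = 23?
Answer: Rational(1, 464) ≈ 0.0021552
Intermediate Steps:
Function('k')(j, z) = -15
Function('f')(O) = Mul(3, Pow(O, 2))
Pow(Add(Function('m')(-30, Function('f')(Function('k')(-4, 0))), Pow(-21, 2)), -1) = Pow(Add(23, Pow(-21, 2)), -1) = Pow(Add(23, 441), -1) = Pow(464, -1) = Rational(1, 464)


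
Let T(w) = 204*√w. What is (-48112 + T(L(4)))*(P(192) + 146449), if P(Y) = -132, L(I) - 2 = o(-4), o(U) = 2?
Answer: -6979906168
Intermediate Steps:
L(I) = 4 (L(I) = 2 + 2 = 4)
(-48112 + T(L(4)))*(P(192) + 146449) = (-48112 + 204*√4)*(-132 + 146449) = (-48112 + 204*2)*146317 = (-48112 + 408)*146317 = -47704*146317 = -6979906168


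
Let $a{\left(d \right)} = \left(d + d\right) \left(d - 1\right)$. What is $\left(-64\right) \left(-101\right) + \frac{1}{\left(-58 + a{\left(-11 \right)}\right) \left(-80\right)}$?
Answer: $\frac{106526719}{16480} \approx 6464.0$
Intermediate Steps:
$a{\left(d \right)} = 2 d \left(-1 + d\right)$
$\left(-64\right) \left(-101\right) + \frac{1}{\left(-58 + a{\left(-11 \right)}\right) \left(-80\right)} = \left(-64\right) \left(-101\right) + \frac{1}{\left(-58 + 2 \left(-11\right) \left(-1 - 11\right)\right) \left(-80\right)} = 6464 + \frac{1}{-58 + 2 \left(-11\right) \left(-12\right)} \left(- \frac{1}{80}\right) = 6464 + \frac{1}{-58 + 264} \left(- \frac{1}{80}\right) = 6464 + \frac{1}{206} \left(- \frac{1}{80}\right) = 6464 - \frac{1}{16480} = \frac{106526719}{16480}$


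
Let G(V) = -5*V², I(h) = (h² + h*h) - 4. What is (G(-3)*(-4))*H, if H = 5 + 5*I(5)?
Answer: 42300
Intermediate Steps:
I(h) = -4 + 2*h² (I(h) = (h² + h²) - 4 = 2*h² - 4 = -4 + 2*h²)
H = 235 (H = 5 + 5*(-4 + 2*5²) = 5 + 5*(-4 + 2*25) = 5 + 5*(-4 + 50) = 5 + 5*46 = 5 + 230 = 235)
(G(-3)*(-4))*H = (-5*(-3)²*(-4))*235 = (-5*9*(-4))*235 = -45*(-4)*235 = 180*235 = 42300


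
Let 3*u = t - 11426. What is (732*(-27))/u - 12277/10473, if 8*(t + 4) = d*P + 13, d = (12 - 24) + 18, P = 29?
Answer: 3847407847/955692669 ≈ 4.0258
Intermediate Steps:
d = 6 (d = -12 + 18 = 6)
t = 155/8 (t = -4 + (6*29 + 13)/8 = -4 + (174 + 13)/8 = -4 + (⅛)*187 = -4 + 187/8 = 155/8 ≈ 19.375)
u = -91253/24 (u = (155/8 - 11426)/3 = (⅓)*(-91253/8) = -91253/24 ≈ -3802.2)
(732*(-27))/u - 12277/10473 = (732*(-27))/(-91253/24) - 12277/10473 = -19764*(-24/91253) - 12277*1/10473 = 474336/91253 - 12277/10473 = 3847407847/955692669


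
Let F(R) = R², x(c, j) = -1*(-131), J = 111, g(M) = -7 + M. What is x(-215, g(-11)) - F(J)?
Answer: -12190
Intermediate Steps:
x(c, j) = 131
x(-215, g(-11)) - F(J) = 131 - 1*111² = 131 - 1*12321 = 131 - 12321 = -12190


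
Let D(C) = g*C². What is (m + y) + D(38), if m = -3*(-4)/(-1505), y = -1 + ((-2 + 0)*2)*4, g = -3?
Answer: -6545257/1505 ≈ -4349.0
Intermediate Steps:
D(C) = -3*C²
y = -17 (y = -1 - 2*2*4 = -1 - 4*4 = -1 - 16 = -17)
m = -12/1505 (m = 12*(-1/1505) = -12/1505 ≈ -0.0079734)
(m + y) + D(38) = (-12/1505 - 17) - 3*38² = -25597/1505 - 3*1444 = -25597/1505 - 4332 = -6545257/1505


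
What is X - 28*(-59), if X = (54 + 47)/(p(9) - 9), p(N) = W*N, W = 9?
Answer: 119045/72 ≈ 1653.4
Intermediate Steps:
p(N) = 9*N
X = 101/72 (X = (54 + 47)/(9*9 - 9) = 101/(81 - 9) = 101/72 ≈ 1.4028)
X - 28*(-59) = 101/72 - 28*(-59) = 101/72 + 1652 = 119045/72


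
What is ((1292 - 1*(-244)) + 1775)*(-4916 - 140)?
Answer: -16740416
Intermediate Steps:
((1292 - 1*(-244)) + 1775)*(-4916 - 140) = ((1292 + 244) + 1775)*(-5056) = (1536 + 1775)*(-5056) = 3311*(-5056) = -16740416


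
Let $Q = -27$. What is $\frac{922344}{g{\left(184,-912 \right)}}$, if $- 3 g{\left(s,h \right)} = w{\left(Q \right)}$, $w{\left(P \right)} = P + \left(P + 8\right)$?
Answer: $\frac{1383516}{23} \approx 60153.0$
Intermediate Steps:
$w{\left(P \right)} = 8 + 2 P$ ($w{\left(P \right)} = P + \left(8 + P\right) = 8 + 2 P$)
$g{\left(s,h \right)} = \frac{46}{3}$ ($g{\left(s,h \right)} = - \frac{8 + 2 \left(-27\right)}{3} = - \frac{8 - 54}{3} = \left(- \frac{1}{3}\right) \left(-46\right) = \frac{46}{3}$)
$\frac{922344}{g{\left(184,-912 \right)}} = \frac{922344}{\frac{46}{3}} = 922344 \cdot \frac{3}{46} = \frac{1383516}{23}$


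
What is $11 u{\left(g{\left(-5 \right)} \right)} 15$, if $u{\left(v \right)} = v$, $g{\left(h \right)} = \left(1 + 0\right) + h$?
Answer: $-660$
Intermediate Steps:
$g{\left(h \right)} = 1 + h$
$11 u{\left(g{\left(-5 \right)} \right)} 15 = 11 \left(1 - 5\right) 15 = 11 \left(-4\right) 15 = \left(-44\right) 15 = -660$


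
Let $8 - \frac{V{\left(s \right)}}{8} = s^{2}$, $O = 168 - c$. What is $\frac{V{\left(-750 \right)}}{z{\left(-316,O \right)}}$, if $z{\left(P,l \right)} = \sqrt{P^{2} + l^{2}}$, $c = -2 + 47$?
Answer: $- \frac{4499936 \sqrt{114985}}{114985} \approx -13270.0$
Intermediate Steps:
$c = 45$
$O = 123$ ($O = 168 - 45 = 123$)
$V{\left(s \right)} = 64 - 8 s^{2}$
$\frac{V{\left(-750 \right)}}{z{\left(-316,O \right)}} = \frac{64 - 8 \left(-750\right)^{2}}{\sqrt{\left(-316\right)^{2} + 123^{2}}} = \frac{64 - 4500000}{\sqrt{99856 + 15129}} = \frac{64 - 4500000}{\sqrt{114985}} = - 4499936 \frac{\sqrt{114985}}{114985} = - \frac{4499936 \sqrt{114985}}{114985}$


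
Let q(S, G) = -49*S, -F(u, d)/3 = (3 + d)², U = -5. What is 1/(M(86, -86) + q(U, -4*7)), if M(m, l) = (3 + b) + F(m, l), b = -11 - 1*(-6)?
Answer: -1/20424 ≈ -4.8962e-5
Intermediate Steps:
F(u, d) = -3*(3 + d)²
b = -5 (b = -11 + 6 = -5)
M(m, l) = -2 - 3*(3 + l)² (M(m, l) = (3 - 5) - 3*(3 + l)² = -2 - 3*(3 + l)²)
1/(M(86, -86) + q(U, -4*7)) = 1/((-2 - 3*(3 - 86)²) - 49*(-5)) = 1/((-2 - 3*(-83)²) + 245) = 1/((-2 - 3*6889) + 245) = 1/((-2 - 20667) + 245) = 1/(-20669 + 245) = 1/(-20424) = -1/20424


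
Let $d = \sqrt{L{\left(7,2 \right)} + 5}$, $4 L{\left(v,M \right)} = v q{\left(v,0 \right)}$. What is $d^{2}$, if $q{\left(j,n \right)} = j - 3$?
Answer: $12$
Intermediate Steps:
$q{\left(j,n \right)} = -3 + j$
$L{\left(v,M \right)} = \frac{v \left(-3 + v\right)}{4}$
$d = 2 \sqrt{3}$ ($d = \sqrt{\frac{1}{4} \cdot 7 \left(-3 + 7\right) + 5} = \sqrt{\frac{1}{4} \cdot 7 \cdot 4 + 5} = \sqrt{7 + 5} = \sqrt{12} = 2 \sqrt{3} \approx 3.4641$)
$d^{2} = \left(2 \sqrt{3}\right)^{2} = 12$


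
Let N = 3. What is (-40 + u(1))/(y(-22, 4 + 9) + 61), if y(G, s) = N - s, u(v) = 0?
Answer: -40/51 ≈ -0.78431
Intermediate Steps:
y(G, s) = 3 - s
(-40 + u(1))/(y(-22, 4 + 9) + 61) = (-40 + 0)/((3 - (4 + 9)) + 61) = -40/((3 - 1*13) + 61) = -40/((3 - 13) + 61) = -40/(-10 + 61) = -40/51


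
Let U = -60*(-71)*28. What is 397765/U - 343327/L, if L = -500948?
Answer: 1715797327/426807696 ≈ 4.0201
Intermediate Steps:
U = 119280 (U = 4260*28 = 119280)
397765/U - 343327/L = 397765/119280 - 343327/(-500948) = 397765*(1/119280) - 343327*(-1/500948) = 79553/23856 + 343327/500948 = 1715797327/426807696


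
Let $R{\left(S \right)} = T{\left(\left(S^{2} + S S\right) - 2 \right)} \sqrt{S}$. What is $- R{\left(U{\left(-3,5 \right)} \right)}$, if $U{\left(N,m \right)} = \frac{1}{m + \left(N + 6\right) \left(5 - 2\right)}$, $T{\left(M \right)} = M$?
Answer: $\frac{195 \sqrt{14}}{1372} \approx 0.5318$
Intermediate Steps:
$U{\left(N,m \right)} = \frac{1}{18 + m + 3 N}$ ($U{\left(N,m \right)} = \frac{1}{m + \left(6 + N\right) 3} = \frac{1}{m + \left(18 + 3 N\right)} = \frac{1}{18 + m + 3 N}$)
$R{\left(S \right)} = \sqrt{S} \left(-2 + 2 S^{2}\right)$ ($R{\left(S \right)} = \left(\left(S^{2} + S S\right) - 2\right) \sqrt{S} = \left(\left(S^{2} + S^{2}\right) - 2\right) \sqrt{S} = \left(2 S^{2} - 2\right) \sqrt{S} = \left(-2 + 2 S^{2}\right) \sqrt{S} = \sqrt{S} \left(-2 + 2 S^{2}\right)$)
$- R{\left(U{\left(-3,5 \right)} \right)} = - 2 \sqrt{\frac{1}{18 + 5 + 3 \left(-3\right)}} \left(-1 + \left(\frac{1}{18 + 5 + 3 \left(-3\right)}\right)^{2}\right) = - 2 \sqrt{\frac{1}{18 + 5 - 9}} \left(-1 + \left(\frac{1}{18 + 5 - 9}\right)^{2}\right) = - 2 \sqrt{\frac{1}{14}} \left(-1 + \left(\frac{1}{14}\right)^{2}\right) = - \frac{2 \left(-1 + \left(\frac{1}{14}\right)^{2}\right)}{\sqrt{14}} = - 2 \frac{\sqrt{14}}{14} \left(-1 + \frac{1}{196}\right) = - \frac{2 \frac{\sqrt{14}}{14} \left(-195\right)}{196} = - \frac{\left(-195\right) \sqrt{14}}{1372} = \frac{195 \sqrt{14}}{1372}$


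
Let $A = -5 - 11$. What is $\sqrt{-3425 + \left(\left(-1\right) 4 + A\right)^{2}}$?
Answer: $55 i \approx 55.0 i$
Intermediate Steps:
$A = -16$
$\sqrt{-3425 + \left(\left(-1\right) 4 + A\right)^{2}} = \sqrt{-3425 + \left(\left(-1\right) 4 - 16\right)^{2}} = \sqrt{-3425 + \left(-4 - 16\right)^{2}} = \sqrt{-3425 + \left(-20\right)^{2}} = \sqrt{-3425 + 400} = \sqrt{-3025} = 55 i$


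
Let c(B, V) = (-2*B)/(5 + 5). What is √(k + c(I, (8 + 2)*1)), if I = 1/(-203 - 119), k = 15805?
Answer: 3*√4552015790/1610 ≈ 125.72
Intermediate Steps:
I = -1/322 (I = 1/(-322) = -1/322 ≈ -0.0031056)
c(B, V) = -B/5 (c(B, V) = -2*B/10 = -2*B*(⅒) = -B/5)
√(k + c(I, (8 + 2)*1)) = √(15805 - ⅕*(-1/322)) = √(15805 + 1/1610) = √(25446051/1610) = 3*√4552015790/1610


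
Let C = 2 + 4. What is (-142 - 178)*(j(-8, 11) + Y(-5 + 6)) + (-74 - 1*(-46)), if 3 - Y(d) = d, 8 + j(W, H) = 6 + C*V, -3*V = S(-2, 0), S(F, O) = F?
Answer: -1308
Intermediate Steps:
C = 6
V = 2/3 (V = -1/3*(-2) = 2/3 ≈ 0.66667)
j(W, H) = 2 (j(W, H) = -8 + (6 + 6*(2/3)) = -8 + (6 + 4) = -8 + 10 = 2)
Y(d) = 3 - d
(-142 - 178)*(j(-8, 11) + Y(-5 + 6)) + (-74 - 1*(-46)) = (-142 - 178)*(2 + (3 - (-5 + 6))) + (-74 - 1*(-46)) = -320*(2 + (3 - 1*1)) + (-74 + 46) = -320*(2 + (3 - 1)) - 28 = -320*(2 + 2) - 28 = -320*4 - 28 = -1280 - 28 = -1308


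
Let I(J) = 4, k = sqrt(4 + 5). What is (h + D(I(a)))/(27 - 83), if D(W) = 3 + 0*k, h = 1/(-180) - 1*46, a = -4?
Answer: 7741/10080 ≈ 0.76796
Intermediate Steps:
k = 3 (k = sqrt(9) = 3)
h = -8281/180 (h = -1/180 - 46 = -8281/180 ≈ -46.006)
D(W) = 3 (D(W) = 3 + 0*3 = 3 + 0 = 3)
(h + D(I(a)))/(27 - 83) = (-8281/180 + 3)/(27 - 83) = -7741/180/(-56) = -7741/180*(-1/56) = 7741/10080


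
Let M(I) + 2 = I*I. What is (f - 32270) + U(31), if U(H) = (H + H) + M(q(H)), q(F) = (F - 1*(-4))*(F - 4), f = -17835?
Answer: 842980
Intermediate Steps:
q(F) = (-4 + F)*(4 + F) (q(F) = (F + 4)*(-4 + F) = (4 + F)*(-4 + F) = (-4 + F)*(4 + F))
M(I) = -2 + I² (M(I) = -2 + I*I = -2 + I²)
U(H) = -2 + (-16 + H²)² + 2*H (U(H) = (H + H) + (-2 + (-16 + H²)²) = 2*H + (-2 + (-16 + H²)²) = -2 + (-16 + H²)² + 2*H)
(f - 32270) + U(31) = (-17835 - 32270) + (-2 + (-16 + 31²)² + 2*31) = -50105 + (-2 + (-16 + 961)² + 62) = -50105 + (-2 + 945² + 62) = -50105 + (-2 + 893025 + 62) = -50105 + 893085 = 842980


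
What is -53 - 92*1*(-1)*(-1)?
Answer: -145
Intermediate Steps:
-53 - 92*1*(-1)*(-1) = -53 - (-92)*(-1) = -53 - 92*1 = -53 - 92 = -145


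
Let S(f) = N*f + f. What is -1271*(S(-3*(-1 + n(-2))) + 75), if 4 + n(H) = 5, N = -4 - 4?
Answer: -95325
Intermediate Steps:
N = -8
n(H) = 1 (n(H) = -4 + 5 = 1)
S(f) = -7*f (S(f) = -8*f + f = -7*f)
-1271*(S(-3*(-1 + n(-2))) + 75) = -1271*(-(-21)*(-1 + 1) + 75) = -1271*(-(-21)*0 + 75) = -1271*(-7*0 + 75) = -1271*(0 + 75) = -1271*75 = -95325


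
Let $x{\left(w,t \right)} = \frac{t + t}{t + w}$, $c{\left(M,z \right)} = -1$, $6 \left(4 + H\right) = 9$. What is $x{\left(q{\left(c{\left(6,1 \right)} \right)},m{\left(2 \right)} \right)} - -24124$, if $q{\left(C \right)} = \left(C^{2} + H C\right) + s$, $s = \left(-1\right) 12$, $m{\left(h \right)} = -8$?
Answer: $\frac{796124}{33} \approx 24125.0$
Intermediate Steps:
$s = -12$
$H = - \frac{5}{2}$ ($H = -4 + \frac{1}{6} \cdot 9 = -4 + \frac{3}{2} = - \frac{5}{2} \approx -2.5$)
$q{\left(C \right)} = -12 + C^{2} - \frac{5 C}{2}$ ($q{\left(C \right)} = \left(C^{2} - \frac{5 C}{2}\right) - 12 = -12 + C^{2} - \frac{5 C}{2}$)
$x{\left(w,t \right)} = \frac{2 t}{t + w}$
$x{\left(q{\left(c{\left(6,1 \right)} \right)},m{\left(2 \right)} \right)} - -24124 = 2 \left(-8\right) \frac{1}{-8 - \left(\frac{19}{2} - 1\right)} - -24124 = 2 \left(-8\right) \frac{1}{-8 + \left(-12 + 1 + \frac{5}{2}\right)} + 24124 = 2 \left(-8\right) \frac{1}{-8 - \frac{17}{2}} + 24124 = 2 \left(-8\right) \frac{1}{- \frac{33}{2}} + 24124 = 2 \left(-8\right) \left(- \frac{2}{33}\right) + 24124 = \frac{32}{33} + 24124 = \frac{796124}{33}$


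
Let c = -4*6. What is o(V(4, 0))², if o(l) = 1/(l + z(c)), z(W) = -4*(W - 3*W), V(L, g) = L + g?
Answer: 1/35344 ≈ 2.8293e-5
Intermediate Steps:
c = -24
z(W) = 8*W (z(W) = -(-8)*W = 8*W)
o(l) = 1/(-192 + l) (o(l) = 1/(l + 8*(-24)) = 1/(l - 192) = 1/(-192 + l))
o(V(4, 0))² = (1/(-192 + (4 + 0)))² = (1/(-192 + 4))² = (1/(-188))² = (-1/188)² = 1/35344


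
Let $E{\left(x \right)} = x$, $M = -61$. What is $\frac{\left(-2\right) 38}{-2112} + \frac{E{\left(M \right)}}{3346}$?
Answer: $\frac{15683}{883344} \approx 0.017754$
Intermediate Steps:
$\frac{\left(-2\right) 38}{-2112} + \frac{E{\left(M \right)}}{3346} = \frac{\left(-2\right) 38}{-2112} - \frac{61}{3346} = \left(-76\right) \left(- \frac{1}{2112}\right) - \frac{61}{3346} = \frac{19}{528} - \frac{61}{3346} = \frac{15683}{883344}$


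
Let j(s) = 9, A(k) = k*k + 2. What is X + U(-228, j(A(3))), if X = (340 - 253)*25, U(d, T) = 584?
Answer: 2759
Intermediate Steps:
A(k) = 2 + k² (A(k) = k² + 2 = 2 + k²)
X = 2175 (X = 87*25 = 2175)
X + U(-228, j(A(3))) = 2175 + 584 = 2759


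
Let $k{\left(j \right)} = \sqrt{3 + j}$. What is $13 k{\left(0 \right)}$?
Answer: $13 \sqrt{3} \approx 22.517$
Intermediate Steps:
$13 k{\left(0 \right)} = 13 \sqrt{3 + 0} = 13 \sqrt{3}$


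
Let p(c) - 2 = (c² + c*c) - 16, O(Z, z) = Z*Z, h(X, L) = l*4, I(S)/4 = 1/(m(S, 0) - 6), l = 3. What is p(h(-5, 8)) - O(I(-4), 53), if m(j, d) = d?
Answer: 2462/9 ≈ 273.56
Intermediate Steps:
I(S) = -⅔ (I(S) = 4/(0 - 6) = 4/(-6) = 4*(-⅙) = -⅔)
h(X, L) = 12 (h(X, L) = 3*4 = 12)
O(Z, z) = Z²
p(c) = -14 + 2*c² (p(c) = 2 + ((c² + c*c) - 16) = 2 + ((c² + c²) - 16) = 2 + (2*c² - 16) = 2 + (-16 + 2*c²) = -14 + 2*c²)
p(h(-5, 8)) - O(I(-4), 53) = (-14 + 2*12²) - (-⅔)² = (-14 + 2*144) - 1*4/9 = (-14 + 288) - 4/9 = 274 - 4/9 = 2462/9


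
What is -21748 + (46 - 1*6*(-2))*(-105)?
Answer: -27838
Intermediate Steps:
-21748 + (46 - 1*6*(-2))*(-105) = -21748 + (46 - 6*(-2))*(-105) = -21748 + (46 + 12)*(-105) = -21748 + 58*(-105) = -21748 - 6090 = -27838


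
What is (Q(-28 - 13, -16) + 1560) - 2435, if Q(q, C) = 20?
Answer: -855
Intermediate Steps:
(Q(-28 - 13, -16) + 1560) - 2435 = (20 + 1560) - 2435 = 1580 - 2435 = -855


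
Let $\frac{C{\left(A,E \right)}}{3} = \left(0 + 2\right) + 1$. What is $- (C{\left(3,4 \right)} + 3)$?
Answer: $-12$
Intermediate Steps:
$C{\left(A,E \right)} = 9$ ($C{\left(A,E \right)} = 3 \left(\left(0 + 2\right) + 1\right) = 3 \left(2 + 1\right) = 3 \cdot 3 = 9$)
$- (C{\left(3,4 \right)} + 3) = - (9 + 3) = \left(-1\right) 12 = -12$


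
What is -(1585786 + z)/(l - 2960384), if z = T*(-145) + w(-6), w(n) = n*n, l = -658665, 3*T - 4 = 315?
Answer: 4711211/10857147 ≈ 0.43393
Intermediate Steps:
T = 319/3 (T = 4/3 + (⅓)*315 = 4/3 + 105 = 319/3 ≈ 106.33)
w(n) = n²
z = -46147/3 (z = (319/3)*(-145) + (-6)² = -46255/3 + 36 = -46147/3 ≈ -15382.)
-(1585786 + z)/(l - 2960384) = -(1585786 - 46147/3)/(-658665 - 2960384) = -4711211/(3*(-3619049)) = -4711211*(-1)/(3*3619049) = -1*(-4711211/10857147) = 4711211/10857147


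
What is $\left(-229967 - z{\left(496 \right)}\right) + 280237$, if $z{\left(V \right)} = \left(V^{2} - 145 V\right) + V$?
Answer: $-124322$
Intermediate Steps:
$z{\left(V \right)} = V^{2} - 144 V$
$\left(-229967 - z{\left(496 \right)}\right) + 280237 = \left(-229967 - 496 \left(-144 + 496\right)\right) + 280237 = \left(-229967 - 496 \cdot 352\right) + 280237 = \left(-229967 - 174592\right) + 280237 = -404559 + 280237 = -124322$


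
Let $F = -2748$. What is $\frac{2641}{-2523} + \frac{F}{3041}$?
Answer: $- \frac{14964485}{7672443} \approx -1.9504$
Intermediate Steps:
$\frac{2641}{-2523} + \frac{F}{3041} = \frac{2641}{-2523} - \frac{2748}{3041} = 2641 \left(- \frac{1}{2523}\right) - \frac{2748}{3041} = - \frac{2641}{2523} - \frac{2748}{3041} = - \frac{14964485}{7672443}$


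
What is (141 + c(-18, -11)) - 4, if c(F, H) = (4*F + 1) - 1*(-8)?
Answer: 74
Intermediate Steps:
c(F, H) = 9 + 4*F (c(F, H) = (1 + 4*F) + 8 = 9 + 4*F)
(141 + c(-18, -11)) - 4 = (141 + (9 + 4*(-18))) - 4 = (141 + (9 - 72)) - 4 = (141 - 63) - 4 = 78 - 4 = 74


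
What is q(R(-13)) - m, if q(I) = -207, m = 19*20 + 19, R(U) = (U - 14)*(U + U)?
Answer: -606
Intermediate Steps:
R(U) = 2*U*(-14 + U) (R(U) = (-14 + U)*(2*U) = 2*U*(-14 + U))
m = 399 (m = 380 + 19 = 399)
q(R(-13)) - m = -207 - 1*399 = -207 - 399 = -606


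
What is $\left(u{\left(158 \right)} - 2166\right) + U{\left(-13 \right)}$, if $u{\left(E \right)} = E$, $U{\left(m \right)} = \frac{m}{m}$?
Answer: $-2007$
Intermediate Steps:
$U{\left(m \right)} = 1$
$\left(u{\left(158 \right)} - 2166\right) + U{\left(-13 \right)} = \left(158 - 2166\right) + 1 = -2008 + 1 = -2007$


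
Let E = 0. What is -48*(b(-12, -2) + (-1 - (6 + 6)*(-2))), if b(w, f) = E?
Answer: -1104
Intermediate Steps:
b(w, f) = 0
-48*(b(-12, -2) + (-1 - (6 + 6)*(-2))) = -48*(0 + (-1 - (6 + 6)*(-2))) = -48*(0 + (-1 - 1*12*(-2))) = -48*(0 + (-1 - 12*(-2))) = -48*(0 + (-1 + 24)) = -48*(0 + 23) = -48*23 = -1104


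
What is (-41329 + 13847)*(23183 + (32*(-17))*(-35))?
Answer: -1160372486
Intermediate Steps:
(-41329 + 13847)*(23183 + (32*(-17))*(-35)) = -27482*(23183 - 544*(-35)) = -27482*(23183 + 19040) = -27482*42223 = -1160372486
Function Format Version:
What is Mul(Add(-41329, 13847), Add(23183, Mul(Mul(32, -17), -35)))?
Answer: -1160372486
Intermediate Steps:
Mul(Add(-41329, 13847), Add(23183, Mul(Mul(32, -17), -35))) = Mul(-27482, Add(23183, Mul(-544, -35))) = Mul(-27482, Add(23183, 19040)) = Mul(-27482, 42223) = -1160372486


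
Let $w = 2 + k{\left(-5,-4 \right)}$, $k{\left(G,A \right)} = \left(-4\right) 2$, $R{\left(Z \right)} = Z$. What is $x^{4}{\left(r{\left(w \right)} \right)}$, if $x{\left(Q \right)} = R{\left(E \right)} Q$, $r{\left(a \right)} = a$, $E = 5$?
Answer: $810000$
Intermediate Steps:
$k{\left(G,A \right)} = -8$
$w = -6$ ($w = 2 - 8 = -6$)
$x{\left(Q \right)} = 5 Q$
$x^{4}{\left(r{\left(w \right)} \right)} = \left(5 \left(-6\right)\right)^{4} = \left(-30\right)^{4} = 810000$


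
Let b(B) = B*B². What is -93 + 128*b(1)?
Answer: 35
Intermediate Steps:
b(B) = B³
-93 + 128*b(1) = -93 + 128*1³ = -93 + 128*1 = -93 + 128 = 35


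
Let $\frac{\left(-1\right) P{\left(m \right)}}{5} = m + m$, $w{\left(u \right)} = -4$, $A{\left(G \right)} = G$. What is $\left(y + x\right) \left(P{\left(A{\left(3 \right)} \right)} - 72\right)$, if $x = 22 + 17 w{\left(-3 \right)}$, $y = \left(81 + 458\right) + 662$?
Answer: $-117810$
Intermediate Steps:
$y = 1201$ ($y = 539 + 662 = 1201$)
$x = -46$ ($x = 22 + 17 \left(-4\right) = 22 - 68 = -46$)
$P{\left(m \right)} = - 10 m$ ($P{\left(m \right)} = - 5 \left(m + m\right) = - 5 \cdot 2 m = - 10 m$)
$\left(y + x\right) \left(P{\left(A{\left(3 \right)} \right)} - 72\right) = \left(1201 - 46\right) \left(\left(-10\right) 3 - 72\right) = 1155 \left(-30 - 72\right) = 1155 \left(-102\right) = -117810$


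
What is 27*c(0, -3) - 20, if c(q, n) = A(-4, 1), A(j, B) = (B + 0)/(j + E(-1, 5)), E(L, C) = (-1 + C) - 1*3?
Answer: -29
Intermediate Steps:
E(L, C) = -4 + C (E(L, C) = (-1 + C) - 3 = -4 + C)
A(j, B) = B/(1 + j) (A(j, B) = (B + 0)/(j + (-4 + 5)) = B/(j + 1) = B/(1 + j))
c(q, n) = -1/3 (c(q, n) = 1/(1 - 4) = 1/(-3) = 1*(-1/3) = -1/3)
27*c(0, -3) - 20 = 27*(-1/3) - 20 = -9 - 20 = -29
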